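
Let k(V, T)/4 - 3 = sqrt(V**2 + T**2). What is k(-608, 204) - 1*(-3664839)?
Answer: 3664851 + 16*sqrt(25705) ≈ 3.6674e+6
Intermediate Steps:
k(V, T) = 12 + 4*sqrt(T**2 + V**2) (k(V, T) = 12 + 4*sqrt(V**2 + T**2) = 12 + 4*sqrt(T**2 + V**2))
k(-608, 204) - 1*(-3664839) = (12 + 4*sqrt(204**2 + (-608)**2)) - 1*(-3664839) = (12 + 4*sqrt(41616 + 369664)) + 3664839 = (12 + 4*sqrt(411280)) + 3664839 = (12 + 4*(4*sqrt(25705))) + 3664839 = (12 + 16*sqrt(25705)) + 3664839 = 3664851 + 16*sqrt(25705)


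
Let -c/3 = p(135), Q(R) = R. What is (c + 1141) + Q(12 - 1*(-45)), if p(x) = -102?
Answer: 1504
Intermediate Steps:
c = 306 (c = -3*(-102) = 306)
(c + 1141) + Q(12 - 1*(-45)) = (306 + 1141) + (12 - 1*(-45)) = 1447 + (12 + 45) = 1447 + 57 = 1504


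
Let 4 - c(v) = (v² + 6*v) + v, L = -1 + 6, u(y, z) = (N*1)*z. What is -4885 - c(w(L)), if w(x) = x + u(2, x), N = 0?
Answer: -4829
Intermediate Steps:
u(y, z) = 0 (u(y, z) = (0*1)*z = 0*z = 0)
L = 5
w(x) = x (w(x) = x + 0 = x)
c(v) = 4 - v² - 7*v (c(v) = 4 - ((v² + 6*v) + v) = 4 - (v² + 7*v) = 4 + (-v² - 7*v) = 4 - v² - 7*v)
-4885 - c(w(L)) = -4885 - (4 - 1*5² - 7*5) = -4885 - (4 - 1*25 - 35) = -4885 - (4 - 25 - 35) = -4885 - 1*(-56) = -4885 + 56 = -4829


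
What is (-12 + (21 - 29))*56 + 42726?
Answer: 41606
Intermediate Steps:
(-12 + (21 - 29))*56 + 42726 = (-12 - 8)*56 + 42726 = -20*56 + 42726 = -1120 + 42726 = 41606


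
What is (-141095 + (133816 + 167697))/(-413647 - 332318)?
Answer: -160418/745965 ≈ -0.21505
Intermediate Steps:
(-141095 + (133816 + 167697))/(-413647 - 332318) = (-141095 + 301513)/(-745965) = 160418*(-1/745965) = -160418/745965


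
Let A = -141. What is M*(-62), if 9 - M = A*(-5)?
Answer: 43152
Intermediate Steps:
M = -696 (M = 9 - (-141)*(-5) = 9 - 1*705 = 9 - 705 = -696)
M*(-62) = -696*(-62) = 43152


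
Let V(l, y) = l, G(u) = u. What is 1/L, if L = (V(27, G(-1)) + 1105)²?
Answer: 1/1281424 ≈ 7.8038e-7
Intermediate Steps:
L = 1281424 (L = (27 + 1105)² = 1132² = 1281424)
1/L = 1/1281424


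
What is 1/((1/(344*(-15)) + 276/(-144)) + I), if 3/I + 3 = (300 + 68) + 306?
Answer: -1154120/2207127 ≈ -0.52291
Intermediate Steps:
I = 3/671 (I = 3/(-3 + ((300 + 68) + 306)) = 3/(-3 + (368 + 306)) = 3/(-3 + 674) = 3/671 ≈ 0.0044709)
1/((1/(344*(-15)) + 276/(-144)) + I) = 1/((1/(344*(-15)) + 276/(-144)) + 3/671) = 1/(((1/344)*(-1/15) + 276*(-1/144)) + 3/671) = 1/((-1/5160 - 23/12) + 3/671) = 1/(-3297/1720 + 3/671) = 1/(-2207127/1154120) = -1154120/2207127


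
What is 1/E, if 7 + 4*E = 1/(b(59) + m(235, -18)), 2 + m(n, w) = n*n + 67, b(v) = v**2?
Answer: -58771/102849 ≈ -0.57143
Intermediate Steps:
m(n, w) = 65 + n**2 (m(n, w) = -2 + (n*n + 67) = -2 + (n**2 + 67) = -2 + (67 + n**2) = 65 + n**2)
E = -102849/58771 (E = -7/4 + 1/(4*(59**2 + (65 + 235**2))) = -7/4 + 1/(4*(3481 + (65 + 55225))) = -7/4 + 1/(4*(3481 + 55290)) = -7/4 + (1/4)/58771 = -7/4 + (1/4)*(1/58771) = -7/4 + 1/235084 = -102849/58771 ≈ -1.7500)
1/E = 1/(-102849/58771) = -58771/102849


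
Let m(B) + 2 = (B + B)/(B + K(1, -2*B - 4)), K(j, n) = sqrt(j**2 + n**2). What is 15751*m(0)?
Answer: -31502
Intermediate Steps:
m(B) = -2 + 2*B/(B + sqrt(1 + (-4 - 2*B)**2)) (m(B) = -2 + (B + B)/(B + sqrt(1**2 + (-2*B - 4)**2)) = -2 + (2*B)/(B + sqrt(1 + (-4 - 2*B)**2)) = -2 + 2*B/(B + sqrt(1 + (-4 - 2*B)**2)))
15751*m(0) = 15751*(-2*sqrt(1 + 4*(2 + 0)**2)/(0 + sqrt(1 + 4*(2 + 0)**2))) = 15751*(-2*sqrt(1 + 4*2**2)/(0 + sqrt(1 + 4*2**2))) = 15751*(-2*sqrt(1 + 4*4)/(0 + sqrt(1 + 4*4))) = 15751*(-2*sqrt(1 + 16)/(0 + sqrt(1 + 16))) = 15751*(-2*sqrt(17)/(0 + sqrt(17))) = 15751*(-2*sqrt(17)/(sqrt(17))) = 15751*(-2*sqrt(17)*sqrt(17)/17) = 15751*(-2) = -31502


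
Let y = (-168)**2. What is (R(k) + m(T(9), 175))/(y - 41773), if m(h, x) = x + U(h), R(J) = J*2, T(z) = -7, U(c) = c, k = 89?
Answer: -346/13549 ≈ -0.025537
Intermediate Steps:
R(J) = 2*J
m(h, x) = h + x (m(h, x) = x + h = h + x)
y = 28224
(R(k) + m(T(9), 175))/(y - 41773) = (2*89 + (-7 + 175))/(28224 - 41773) = (178 + 168)/(-13549) = 346*(-1/13549) = -346/13549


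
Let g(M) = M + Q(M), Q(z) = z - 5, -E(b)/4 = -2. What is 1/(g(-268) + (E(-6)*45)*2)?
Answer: 1/179 ≈ 0.0055866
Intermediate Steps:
E(b) = 8 (E(b) = -4*(-2) = 8)
Q(z) = -5 + z
g(M) = -5 + 2*M (g(M) = M + (-5 + M) = -5 + 2*M)
1/(g(-268) + (E(-6)*45)*2) = 1/((-5 + 2*(-268)) + (8*45)*2) = 1/((-5 - 536) + 360*2) = 1/(-541 + 720) = 1/179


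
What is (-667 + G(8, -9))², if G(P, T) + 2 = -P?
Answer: 458329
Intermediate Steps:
G(P, T) = -2 - P
(-667 + G(8, -9))² = (-667 + (-2 - 1*8))² = (-667 + (-2 - 8))² = (-667 - 10)² = (-677)² = 458329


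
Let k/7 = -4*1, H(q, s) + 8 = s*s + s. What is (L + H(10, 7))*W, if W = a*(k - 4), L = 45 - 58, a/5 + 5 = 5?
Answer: 0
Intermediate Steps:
a = 0 (a = -25 + 5*5 = -25 + 25 = 0)
H(q, s) = -8 + s + s² (H(q, s) = -8 + (s*s + s) = -8 + (s² + s) = -8 + (s + s²) = -8 + s + s²)
k = -28 (k = 7*(-4*1) = 7*(-4) = -28)
L = -13
W = 0 (W = 0*(-28 - 4) = 0*(-32) = 0)
(L + H(10, 7))*W = (-13 + (-8 + 7 + 7²))*0 = (-13 + (-8 + 7 + 49))*0 = (-13 + 48)*0 = 35*0 = 0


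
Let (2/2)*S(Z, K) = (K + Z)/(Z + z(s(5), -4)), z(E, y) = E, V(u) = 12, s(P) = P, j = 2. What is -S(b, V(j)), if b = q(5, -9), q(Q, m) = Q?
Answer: -17/10 ≈ -1.7000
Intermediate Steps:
b = 5
S(Z, K) = (K + Z)/(5 + Z) (S(Z, K) = (K + Z)/(Z + 5) = (K + Z)/(5 + Z))
-S(b, V(j)) = -(12 + 5)/(5 + 5) = -17/10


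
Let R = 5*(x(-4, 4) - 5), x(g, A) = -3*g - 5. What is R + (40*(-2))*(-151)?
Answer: 12090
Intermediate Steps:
x(g, A) = -5 - 3*g
R = 10 (R = 5*((-5 - 3*(-4)) - 5) = 5*((-5 + 12) - 5) = 5*(7 - 5) = 5*2 = 10)
R + (40*(-2))*(-151) = 10 + (40*(-2))*(-151) = 10 - 80*(-151) = 10 + 12080 = 12090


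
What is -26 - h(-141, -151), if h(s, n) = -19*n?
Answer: -2895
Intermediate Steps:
-26 - h(-141, -151) = -26 - (-19)*(-151) = -26 - 1*2869 = -26 - 2869 = -2895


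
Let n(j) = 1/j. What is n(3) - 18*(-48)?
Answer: 2593/3 ≈ 864.33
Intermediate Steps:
n(3) - 18*(-48) = 1/3 - 18*(-48) = ⅓ + 864 = 2593/3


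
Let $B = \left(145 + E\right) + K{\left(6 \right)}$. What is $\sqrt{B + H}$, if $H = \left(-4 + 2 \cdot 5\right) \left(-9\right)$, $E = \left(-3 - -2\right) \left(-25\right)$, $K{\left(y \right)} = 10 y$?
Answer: $4 \sqrt{11} \approx 13.266$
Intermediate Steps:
$E = 25$ ($E = \left(-3 + 2\right) \left(-25\right) = \left(-1\right) \left(-25\right) = 25$)
$B = 230$ ($B = \left(145 + 25\right) + 10 \cdot 6 = 170 + 60 = 230$)
$H = -54$ ($H = \left(-4 + 10\right) \left(-9\right) = 6 \left(-9\right) = -54$)
$\sqrt{B + H} = \sqrt{230 - 54} = \sqrt{176} = 4 \sqrt{11}$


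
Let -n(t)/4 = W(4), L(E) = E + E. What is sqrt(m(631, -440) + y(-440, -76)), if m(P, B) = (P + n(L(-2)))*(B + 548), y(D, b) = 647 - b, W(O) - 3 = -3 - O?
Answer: sqrt(70599) ≈ 265.70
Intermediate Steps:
W(O) = -O (W(O) = 3 + (-3 - O) = -O)
L(E) = 2*E
n(t) = 16 (n(t) = -(-4)*4 = -4*(-4) = 16)
m(P, B) = (16 + P)*(548 + B) (m(P, B) = (P + 16)*(B + 548) = (16 + P)*(548 + B))
sqrt(m(631, -440) + y(-440, -76)) = sqrt((8768 + 16*(-440) + 548*631 - 440*631) + (647 - 1*(-76))) = sqrt((8768 - 7040 + 345788 - 277640) + (647 + 76)) = sqrt(69876 + 723) = sqrt(70599)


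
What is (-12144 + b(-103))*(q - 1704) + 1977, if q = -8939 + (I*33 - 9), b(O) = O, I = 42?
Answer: 113482679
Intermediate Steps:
q = -7562 (q = -8939 + (42*33 - 9) = -8939 + (1386 - 9) = -8939 + 1377 = -7562)
(-12144 + b(-103))*(q - 1704) + 1977 = (-12144 - 103)*(-7562 - 1704) + 1977 = -12247*(-9266) + 1977 = 113480702 + 1977 = 113482679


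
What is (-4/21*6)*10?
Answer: -80/7 ≈ -11.429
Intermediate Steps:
(-4/21*6)*10 = (-4*1/21*6)*10 = -4/21*6*10 = -8/7*10 = -80/7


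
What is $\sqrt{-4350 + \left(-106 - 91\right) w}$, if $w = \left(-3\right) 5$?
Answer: $3 i \sqrt{155} \approx 37.35 i$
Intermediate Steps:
$w = -15$
$\sqrt{-4350 + \left(-106 - 91\right) w} = \sqrt{-4350 + \left(-106 - 91\right) \left(-15\right)} = \sqrt{-4350 - -2955} = \sqrt{-4350 + 2955} = \sqrt{-1395} = 3 i \sqrt{155}$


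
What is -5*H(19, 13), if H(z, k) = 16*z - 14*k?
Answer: -610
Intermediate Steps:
H(z, k) = -14*k + 16*z
-5*H(19, 13) = -5*(-14*13 + 16*19) = -5*(-182 + 304) = -5*122 = -610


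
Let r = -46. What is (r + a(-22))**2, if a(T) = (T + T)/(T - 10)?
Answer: 127449/64 ≈ 1991.4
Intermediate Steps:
a(T) = 2*T/(-10 + T) (a(T) = (2*T)/(-10 + T) = 2*T/(-10 + T))
(r + a(-22))**2 = (-46 + 2*(-22)/(-10 - 22))**2 = (-46 + 2*(-22)/(-32))**2 = (-46 + 2*(-22)*(-1/32))**2 = (-46 + 11/8)**2 = (-357/8)**2 = 127449/64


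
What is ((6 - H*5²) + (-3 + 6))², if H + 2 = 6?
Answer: 8281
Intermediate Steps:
H = 4 (H = -2 + 6 = 4)
((6 - H*5²) + (-3 + 6))² = ((6 - 1*4*5²) + (-3 + 6))² = ((6 - 4*25) + 3)² = ((6 - 100) + 3)² = (-94 + 3)² = (-91)² = 8281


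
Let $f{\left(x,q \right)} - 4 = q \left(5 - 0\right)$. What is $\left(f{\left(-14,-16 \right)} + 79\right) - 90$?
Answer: $-87$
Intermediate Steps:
$f{\left(x,q \right)} = 4 + 5 q$ ($f{\left(x,q \right)} = 4 + q \left(5 - 0\right) = 4 + q \left(5 + 0\right) = 4 + q 5 = 4 + 5 q$)
$\left(f{\left(-14,-16 \right)} + 79\right) - 90 = \left(\left(4 + 5 \left(-16\right)\right) + 79\right) - 90 = \left(\left(4 - 80\right) + 79\right) - 90 = \left(-76 + 79\right) - 90 = 3 - 90 = -87$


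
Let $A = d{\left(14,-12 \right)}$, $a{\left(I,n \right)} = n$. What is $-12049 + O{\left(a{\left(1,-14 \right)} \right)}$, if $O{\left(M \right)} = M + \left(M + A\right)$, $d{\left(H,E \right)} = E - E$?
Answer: $-12077$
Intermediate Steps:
$d{\left(H,E \right)} = 0$
$A = 0$
$O{\left(M \right)} = 2 M$ ($O{\left(M \right)} = M + \left(M + 0\right) = M + M = 2 M$)
$-12049 + O{\left(a{\left(1,-14 \right)} \right)} = -12049 + 2 \left(-14\right) = -12049 - 28 = -12077$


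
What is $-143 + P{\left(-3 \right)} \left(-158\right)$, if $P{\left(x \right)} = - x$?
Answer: $-617$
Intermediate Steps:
$-143 + P{\left(-3 \right)} \left(-158\right) = -143 + \left(-1\right) \left(-3\right) \left(-158\right) = -143 + 3 \left(-158\right) = -143 - 474 = -617$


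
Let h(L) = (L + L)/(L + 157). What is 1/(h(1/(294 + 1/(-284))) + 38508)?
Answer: 13108999/504801334060 ≈ 2.5969e-5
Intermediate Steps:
h(L) = 2*L/(157 + L) (h(L) = (2*L)/(157 + L) = 2*L/(157 + L))
1/(h(1/(294 + 1/(-284))) + 38508) = 1/(2/((294 + 1/(-284))*(157 + 1/(294 + 1/(-284)))) + 38508) = 1/(2/((294 - 1/284)*(157 + 1/(294 - 1/284))) + 38508) = 1/(2/((83495/284)*(157 + 1/(83495/284))) + 38508) = 1/(2*(284/83495)/(157 + 284/83495) + 38508) = 1/(2*(284/83495)/(13108999/83495) + 38508) = 1/(2*(284/83495)*(83495/13108999) + 38508) = 1/(568/13108999 + 38508) = 1/(504801334060/13108999) = 13108999/504801334060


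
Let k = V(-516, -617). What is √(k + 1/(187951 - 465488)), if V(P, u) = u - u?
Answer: I*√277537/277537 ≈ 0.0018982*I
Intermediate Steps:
V(P, u) = 0
k = 0
√(k + 1/(187951 - 465488)) = √(0 + 1/(187951 - 465488)) = √(0 + 1/(-277537)) = √(0 - 1/277537) = √(-1/277537) = I*√277537/277537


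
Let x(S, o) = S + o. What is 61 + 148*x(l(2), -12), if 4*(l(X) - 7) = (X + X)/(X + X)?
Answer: -642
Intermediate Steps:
l(X) = 29/4 (l(X) = 7 + ((X + X)/(X + X))/4 = 7 + ((2*X)/((2*X)))/4 = 7 + ((2*X)*(1/(2*X)))/4 = 7 + (¼)*1 = 7 + ¼ = 29/4)
61 + 148*x(l(2), -12) = 61 + 148*(29/4 - 12) = 61 + 148*(-19/4) = 61 - 703 = -642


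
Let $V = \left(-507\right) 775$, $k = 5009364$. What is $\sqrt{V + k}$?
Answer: $\sqrt{4616439} \approx 2148.6$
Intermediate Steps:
$V = -392925$
$\sqrt{V + k} = \sqrt{-392925 + 5009364} = \sqrt{4616439}$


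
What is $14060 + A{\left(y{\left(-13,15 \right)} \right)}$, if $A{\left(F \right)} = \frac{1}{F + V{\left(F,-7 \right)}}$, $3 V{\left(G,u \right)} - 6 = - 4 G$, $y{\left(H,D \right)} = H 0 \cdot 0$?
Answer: $\frac{28121}{2} \approx 14061.0$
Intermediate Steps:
$y{\left(H,D \right)} = 0$ ($y{\left(H,D \right)} = 0 \cdot 0 = 0$)
$V{\left(G,u \right)} = 2 - \frac{4 G}{3}$ ($V{\left(G,u \right)} = 2 + \frac{\left(-4\right) G}{3} = 2 - \frac{4 G}{3}$)
$A{\left(F \right)} = \frac{1}{2 - \frac{F}{3}}$ ($A{\left(F \right)} = \frac{1}{F - \left(-2 + \frac{4 F}{3}\right)} = \frac{1}{2 - \frac{F}{3}}$)
$14060 + A{\left(y{\left(-13,15 \right)} \right)} = 14060 + \frac{3}{6 - 0} = 14060 + \frac{3}{6 + 0} = 14060 + \frac{3}{6} = 14060 + 3 \cdot \frac{1}{6} = 14060 + \frac{1}{2} = \frac{28121}{2}$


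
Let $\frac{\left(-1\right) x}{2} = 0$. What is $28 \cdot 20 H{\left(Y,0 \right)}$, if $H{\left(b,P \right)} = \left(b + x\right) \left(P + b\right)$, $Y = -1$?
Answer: $560$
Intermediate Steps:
$x = 0$ ($x = \left(-2\right) 0 = 0$)
$H{\left(b,P \right)} = b \left(P + b\right)$ ($H{\left(b,P \right)} = \left(b + 0\right) \left(P + b\right) = b \left(P + b\right)$)
$28 \cdot 20 H{\left(Y,0 \right)} = 28 \cdot 20 \left(- (0 - 1)\right) = 560 \left(\left(-1\right) \left(-1\right)\right) = 560 \cdot 1 = 560$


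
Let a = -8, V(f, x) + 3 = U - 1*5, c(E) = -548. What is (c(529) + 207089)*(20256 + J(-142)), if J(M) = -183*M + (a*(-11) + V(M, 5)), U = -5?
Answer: 9566359497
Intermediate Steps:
V(f, x) = -13 (V(f, x) = -3 + (-5 - 1*5) = -3 + (-5 - 5) = -3 - 10 = -13)
J(M) = 75 - 183*M (J(M) = -183*M + (-8*(-11) - 13) = -183*M + (88 - 13) = -183*M + 75 = 75 - 183*M)
(c(529) + 207089)*(20256 + J(-142)) = (-548 + 207089)*(20256 + (75 - 183*(-142))) = 206541*(20256 + (75 + 25986)) = 206541*(20256 + 26061) = 206541*46317 = 9566359497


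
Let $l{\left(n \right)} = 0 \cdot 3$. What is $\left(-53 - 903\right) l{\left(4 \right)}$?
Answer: $0$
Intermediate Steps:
$l{\left(n \right)} = 0$
$\left(-53 - 903\right) l{\left(4 \right)} = \left(-53 - 903\right) 0 = \left(-956\right) 0 = 0$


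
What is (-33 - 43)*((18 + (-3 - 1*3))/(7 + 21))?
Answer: -228/7 ≈ -32.571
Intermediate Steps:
(-33 - 43)*((18 + (-3 - 1*3))/(7 + 21)) = -76*(18 + (-3 - 3))/28 = -76*(18 - 6)/28 = -912/28 = -76*3/7 = -228/7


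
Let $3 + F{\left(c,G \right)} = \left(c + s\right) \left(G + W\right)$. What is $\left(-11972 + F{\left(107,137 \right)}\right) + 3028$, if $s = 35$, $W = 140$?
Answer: $30387$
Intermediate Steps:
$F{\left(c,G \right)} = -3 + \left(35 + c\right) \left(140 + G\right)$ ($F{\left(c,G \right)} = -3 + \left(c + 35\right) \left(G + 140\right) = -3 + \left(35 + c\right) \left(140 + G\right)$)
$\left(-11972 + F{\left(107,137 \right)}\right) + 3028 = \left(-11972 + \left(4897 + 35 \cdot 137 + 140 \cdot 107 + 137 \cdot 107\right)\right) + 3028 = \left(-11972 + \left(4897 + 4795 + 14980 + 14659\right)\right) + 3028 = \left(-11972 + 39331\right) + 3028 = 27359 + 3028 = 30387$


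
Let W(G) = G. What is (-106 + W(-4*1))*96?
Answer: -10560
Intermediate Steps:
(-106 + W(-4*1))*96 = (-106 - 4*1)*96 = (-106 - 4)*96 = -110*96 = -10560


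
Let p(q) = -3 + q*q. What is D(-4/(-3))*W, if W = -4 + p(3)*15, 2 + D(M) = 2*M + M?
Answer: 172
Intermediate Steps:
D(M) = -2 + 3*M (D(M) = -2 + (2*M + M) = -2 + 3*M)
p(q) = -3 + q²
W = 86 (W = -4 + (-3 + 3²)*15 = -4 + (-3 + 9)*15 = -4 + 6*15 = -4 + 90 = 86)
D(-4/(-3))*W = (-2 + 3*(-4/(-3)))*86 = (-2 + 3*(-4*(-⅓)))*86 = (-2 + 3*(4/3))*86 = (-2 + 4)*86 = 2*86 = 172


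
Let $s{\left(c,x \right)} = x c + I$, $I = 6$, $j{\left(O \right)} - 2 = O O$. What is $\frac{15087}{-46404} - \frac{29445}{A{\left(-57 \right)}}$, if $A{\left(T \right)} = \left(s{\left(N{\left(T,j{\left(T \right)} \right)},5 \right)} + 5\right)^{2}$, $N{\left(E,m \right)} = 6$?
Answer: $- \frac{463909009}{26001708} \approx -17.841$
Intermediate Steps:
$j{\left(O \right)} = 2 + O^{2}$ ($j{\left(O \right)} = 2 + O O = 2 + O^{2}$)
$s{\left(c,x \right)} = 6 + c x$ ($s{\left(c,x \right)} = x c + 6 = c x + 6 = 6 + c x$)
$A{\left(T \right)} = 1681$ ($A{\left(T \right)} = \left(\left(6 + 6 \cdot 5\right) + 5\right)^{2} = \left(\left(6 + 30\right) + 5\right)^{2} = \left(36 + 5\right)^{2} = 41^{2} = 1681$)
$\frac{15087}{-46404} - \frac{29445}{A{\left(-57 \right)}} = \frac{15087}{-46404} - \frac{29445}{1681} = 15087 \left(- \frac{1}{46404}\right) - \frac{29445}{1681} = - \frac{5029}{15468} - \frac{29445}{1681} = - \frac{463909009}{26001708}$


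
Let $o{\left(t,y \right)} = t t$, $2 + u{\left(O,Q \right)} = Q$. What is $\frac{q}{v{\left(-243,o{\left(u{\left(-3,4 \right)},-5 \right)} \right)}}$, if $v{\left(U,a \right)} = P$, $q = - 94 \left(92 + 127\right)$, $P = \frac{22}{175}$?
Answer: $- \frac{1801275}{11} \approx -1.6375 \cdot 10^{5}$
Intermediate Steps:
$u{\left(O,Q \right)} = -2 + Q$
$P = \frac{22}{175}$ ($P = 22 \cdot \frac{1}{175} = \frac{22}{175} \approx 0.12571$)
$o{\left(t,y \right)} = t^{2}$
$q = -20586$ ($q = \left(-94\right) 219 = -20586$)
$v{\left(U,a \right)} = \frac{22}{175}$
$\frac{q}{v{\left(-243,o{\left(u{\left(-3,4 \right)},-5 \right)} \right)}} = - \frac{20586}{\frac{22}{175}} = \left(-20586\right) \frac{175}{22} = - \frac{1801275}{11}$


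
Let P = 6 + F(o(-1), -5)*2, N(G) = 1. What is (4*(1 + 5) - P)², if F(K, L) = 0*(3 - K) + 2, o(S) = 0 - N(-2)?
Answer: 196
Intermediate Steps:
o(S) = -1 (o(S) = 0 - 1*1 = 0 - 1 = -1)
F(K, L) = 2 (F(K, L) = 0 + 2 = 2)
P = 10 (P = 6 + 2*2 = 6 + 4 = 10)
(4*(1 + 5) - P)² = (4*(1 + 5) - 1*10)² = (4*6 - 10)² = (24 - 10)² = 14² = 196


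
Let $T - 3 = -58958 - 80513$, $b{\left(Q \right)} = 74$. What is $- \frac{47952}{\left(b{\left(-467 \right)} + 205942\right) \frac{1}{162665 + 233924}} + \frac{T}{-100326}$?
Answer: $- \frac{537132449045}{5818908} \approx -92308.0$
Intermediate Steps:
$T = -139468$ ($T = 3 - 139471 = -139468$)
$- \frac{47952}{\left(b{\left(-467 \right)} + 205942\right) \frac{1}{162665 + 233924}} + \frac{T}{-100326} = - \frac{47952}{\left(74 + 205942\right) \frac{1}{162665 + 233924}} - \frac{139468}{-100326} = - \frac{47952}{206016 \cdot \frac{1}{396589}} - - \frac{69734}{50163} = - \frac{47952}{206016 \cdot \frac{1}{396589}} + \frac{69734}{50163} = - \frac{47952}{\frac{206016}{396589}} + \frac{69734}{50163} = \left(-47952\right) \frac{396589}{206016} + \frac{69734}{50163} = - \frac{10707903}{116} + \frac{69734}{50163} = - \frac{537132449045}{5818908}$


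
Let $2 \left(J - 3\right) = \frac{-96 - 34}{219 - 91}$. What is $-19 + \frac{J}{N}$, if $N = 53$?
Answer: $- \frac{128577}{6784} \approx -18.953$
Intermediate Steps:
$J = \frac{319}{128}$ ($J = 3 + \frac{\left(-96 - 34\right) \frac{1}{219 - 91}}{2} = 3 + \frac{\left(-130\right) \frac{1}{128}}{2} = 3 + \frac{1}{2} \left(- \frac{65}{64}\right) = 3 - \frac{65}{128} = \frac{319}{128} \approx 2.4922$)
$-19 + \frac{J}{N} = -19 + \frac{319}{128 \cdot 53} = -19 + \frac{319}{128} \cdot \frac{1}{53} = -19 + \frac{319}{6784} = - \frac{128577}{6784}$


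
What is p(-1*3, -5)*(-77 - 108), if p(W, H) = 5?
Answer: -925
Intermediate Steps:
p(-1*3, -5)*(-77 - 108) = 5*(-77 - 108) = 5*(-185) = -925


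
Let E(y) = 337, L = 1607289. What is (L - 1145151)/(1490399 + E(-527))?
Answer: 77023/248456 ≈ 0.31001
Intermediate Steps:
(L - 1145151)/(1490399 + E(-527)) = (1607289 - 1145151)/(1490399 + 337) = 462138/1490736 = 462138*(1/1490736) = 77023/248456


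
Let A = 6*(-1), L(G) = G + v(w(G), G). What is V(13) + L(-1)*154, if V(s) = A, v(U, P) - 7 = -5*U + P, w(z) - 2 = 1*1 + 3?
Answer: -3856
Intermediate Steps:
w(z) = 6 (w(z) = 2 + (1*1 + 3) = 2 + (1 + 3) = 2 + 4 = 6)
v(U, P) = 7 + P - 5*U (v(U, P) = 7 + (-5*U + P) = 7 + (P - 5*U) = 7 + P - 5*U)
L(G) = -23 + 2*G (L(G) = G + (7 + G - 5*6) = G + (7 + G - 30) = G + (-23 + G) = -23 + 2*G)
A = -6
V(s) = -6
V(13) + L(-1)*154 = -6 + (-23 + 2*(-1))*154 = -6 + (-23 - 2)*154 = -6 - 25*154 = -6 - 3850 = -3856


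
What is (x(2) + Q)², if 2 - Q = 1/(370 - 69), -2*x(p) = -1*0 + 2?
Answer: 90000/90601 ≈ 0.99337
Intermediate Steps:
x(p) = -1 (x(p) = -(-1*0 + 2)/2 = -(0 + 2)/2 = -½*2 = -1)
Q = 601/301 (Q = 2 - 1/(370 - 69) = 2 - 1/301 = 601/301 ≈ 1.9967)
(x(2) + Q)² = (-1 + 601/301)² = (300/301)² = 90000/90601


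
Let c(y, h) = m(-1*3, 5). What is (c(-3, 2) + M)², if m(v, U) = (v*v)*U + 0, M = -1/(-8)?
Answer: 130321/64 ≈ 2036.3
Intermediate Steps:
M = ⅛ (M = -1*(-⅛) = ⅛ ≈ 0.12500)
m(v, U) = U*v² (m(v, U) = v²*U + 0 = U*v² + 0 = U*v²)
c(y, h) = 45 (c(y, h) = 5*(-1*3)² = 5*(-3)² = 5*9 = 45)
(c(-3, 2) + M)² = (45 + ⅛)² = (361/8)² = 130321/64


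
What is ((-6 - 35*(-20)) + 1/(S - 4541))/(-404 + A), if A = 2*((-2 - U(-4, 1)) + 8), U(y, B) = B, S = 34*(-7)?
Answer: -3316625/1882926 ≈ -1.7614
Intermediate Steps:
S = -238
A = 10 (A = 2*((-2 - 1*1) + 8) = 2*((-2 - 1) + 8) = 2*(-3 + 8) = 2*5 = 10)
((-6 - 35*(-20)) + 1/(S - 4541))/(-404 + A) = ((-6 - 35*(-20)) + 1/(-238 - 4541))/(-404 + 10) = ((-6 + 700) + 1/(-4779))/(-394) = (694 - 1/4779)*(-1/394) = (3316625/4779)*(-1/394) = -3316625/1882926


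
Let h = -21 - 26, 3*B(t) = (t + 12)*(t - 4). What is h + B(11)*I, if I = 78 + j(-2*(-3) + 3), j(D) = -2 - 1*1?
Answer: 3978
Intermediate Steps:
j(D) = -3 (j(D) = -2 - 1 = -3)
B(t) = (-4 + t)*(12 + t)/3 (B(t) = ((t + 12)*(t - 4))/3 = ((12 + t)*(-4 + t))/3 = ((-4 + t)*(12 + t))/3 = (-4 + t)*(12 + t)/3)
I = 75 (I = 78 - 3 = 75)
h = -47
h + B(11)*I = -47 + (-16 + (1/3)*11**2 + (8/3)*11)*75 = -47 + (-16 + (1/3)*121 + 88/3)*75 = -47 + (-16 + 121/3 + 88/3)*75 = -47 + (161/3)*75 = -47 + 4025 = 3978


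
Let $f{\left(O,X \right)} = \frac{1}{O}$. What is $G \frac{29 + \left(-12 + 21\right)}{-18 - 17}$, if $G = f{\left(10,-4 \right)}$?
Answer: $- \frac{19}{175} \approx -0.10857$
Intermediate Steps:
$G = \frac{1}{10} \approx 0.1$
$G \frac{29 + \left(-12 + 21\right)}{-18 - 17} = \frac{\left(29 + \left(-12 + 21\right)\right) \frac{1}{-18 - 17}}{10} = \frac{\left(29 + 9\right) \frac{1}{-35}}{10} = \frac{38 \left(- \frac{1}{35}\right)}{10} = \frac{1}{10} \left(- \frac{38}{35}\right) = - \frac{19}{175}$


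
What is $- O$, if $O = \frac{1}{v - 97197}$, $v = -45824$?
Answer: $\frac{1}{143021} \approx 6.992 \cdot 10^{-6}$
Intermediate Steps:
$O = - \frac{1}{143021}$ ($O = \frac{1}{-45824 - 97197} = \frac{1}{-143021} = - \frac{1}{143021} \approx -6.992 \cdot 10^{-6}$)
$- O = \left(-1\right) \left(- \frac{1}{143021}\right) = \frac{1}{143021}$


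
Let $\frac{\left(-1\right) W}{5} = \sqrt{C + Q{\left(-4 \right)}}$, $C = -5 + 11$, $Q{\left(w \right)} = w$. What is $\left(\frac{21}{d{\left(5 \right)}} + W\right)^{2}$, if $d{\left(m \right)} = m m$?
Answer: $\frac{31691}{625} - \frac{42 \sqrt{2}}{5} \approx 38.826$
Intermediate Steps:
$d{\left(m \right)} = m^{2}$
$C = 6$
$W = - 5 \sqrt{2}$ ($W = - 5 \sqrt{6 - 4} = - 5 \sqrt{2} \approx -7.0711$)
$\left(\frac{21}{d{\left(5 \right)}} + W\right)^{2} = \left(\frac{21}{5^{2}} - 5 \sqrt{2}\right)^{2} = \left(\frac{21}{25} - 5 \sqrt{2}\right)^{2}$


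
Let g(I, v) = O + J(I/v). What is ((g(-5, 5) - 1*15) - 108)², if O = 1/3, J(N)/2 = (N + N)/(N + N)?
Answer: 131044/9 ≈ 14560.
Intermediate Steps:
J(N) = 2 (J(N) = 2*((N + N)/(N + N)) = 2*((2*N)/((2*N))) = 2*((2*N)*(1/(2*N))) = 2*1 = 2)
O = ⅓ ≈ 0.33333
g(I, v) = 7/3 (g(I, v) = ⅓ + 2 = 7/3)
((g(-5, 5) - 1*15) - 108)² = ((7/3 - 1*15) - 108)² = ((7/3 - 15) - 108)² = (-38/3 - 108)² = (-362/3)² = 131044/9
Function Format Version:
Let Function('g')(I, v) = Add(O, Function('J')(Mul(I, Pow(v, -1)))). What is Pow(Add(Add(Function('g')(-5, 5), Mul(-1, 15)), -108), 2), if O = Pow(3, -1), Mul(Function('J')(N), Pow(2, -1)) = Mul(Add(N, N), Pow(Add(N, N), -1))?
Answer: Rational(131044, 9) ≈ 14560.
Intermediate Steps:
Function('J')(N) = 2 (Function('J')(N) = Mul(2, Mul(Add(N, N), Pow(Add(N, N), -1))) = Mul(2, Mul(Mul(2, N), Pow(Mul(2, N), -1))) = Mul(2, Mul(Mul(2, N), Mul(Rational(1, 2), Pow(N, -1)))) = Mul(2, 1) = 2)
O = Rational(1, 3) ≈ 0.33333
Function('g')(I, v) = Rational(7, 3) (Function('g')(I, v) = Add(Rational(1, 3), 2) = Rational(7, 3))
Pow(Add(Add(Function('g')(-5, 5), Mul(-1, 15)), -108), 2) = Pow(Add(Add(Rational(7, 3), Mul(-1, 15)), -108), 2) = Pow(Add(Add(Rational(7, 3), -15), -108), 2) = Pow(Add(Rational(-38, 3), -108), 2) = Pow(Rational(-362, 3), 2) = Rational(131044, 9)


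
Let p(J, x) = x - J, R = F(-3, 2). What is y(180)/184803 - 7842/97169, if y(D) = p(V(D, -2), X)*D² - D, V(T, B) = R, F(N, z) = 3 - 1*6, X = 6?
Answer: 8955921618/5985707569 ≈ 1.4962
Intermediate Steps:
F(N, z) = -3 (F(N, z) = 3 - 6 = -3)
R = -3
V(T, B) = -3
y(D) = -D + 9*D² (y(D) = (6 - 1*(-3))*D² - D = (6 + 3)*D² - D = 9*D² - D = -D + 9*D²)
y(180)/184803 - 7842/97169 = (180*(-1 + 9*180))/184803 - 7842/97169 = (180*(-1 + 1620))*(1/184803) - 7842*1/97169 = (180*1619)*(1/184803) - 7842/97169 = 291420*(1/184803) - 7842/97169 = 97140/61601 - 7842/97169 = 8955921618/5985707569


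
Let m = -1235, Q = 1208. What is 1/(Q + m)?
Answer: -1/27 ≈ -0.037037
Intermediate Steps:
1/(Q + m) = 1/(1208 - 1235) = 1/(-27) = -1/27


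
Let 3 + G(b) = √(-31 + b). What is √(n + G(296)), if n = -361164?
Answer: √(-361167 + √265) ≈ 600.96*I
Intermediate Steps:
G(b) = -3 + √(-31 + b)
√(n + G(296)) = √(-361164 + (-3 + √(-31 + 296))) = √(-361164 + (-3 + √265)) = √(-361167 + √265)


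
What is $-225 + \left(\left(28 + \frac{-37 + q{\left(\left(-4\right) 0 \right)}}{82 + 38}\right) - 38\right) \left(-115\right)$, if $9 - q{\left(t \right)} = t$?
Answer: $\frac{5711}{6} \approx 951.83$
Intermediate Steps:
$q{\left(t \right)} = 9 - t$
$-225 + \left(\left(28 + \frac{-37 + q{\left(\left(-4\right) 0 \right)}}{82 + 38}\right) - 38\right) \left(-115\right) = -225 + \left(\left(28 + \frac{-37 + \left(9 - \left(-4\right) 0\right)}{82 + 38}\right) - 38\right) \left(-115\right) = -225 + \left(\left(28 + \frac{-37 + \left(9 - 0\right)}{120}\right) - 38\right) \left(-115\right) = -225 + \left(\left(28 + \left(-37 + \left(9 + 0\right)\right) \frac{1}{120}\right) - 38\right) \left(-115\right) = -225 + \left(\left(28 + \left(-37 + 9\right) \frac{1}{120}\right) - 38\right) \left(-115\right) = -225 + \left(\left(28 - \frac{7}{30}\right) - 38\right) \left(-115\right) = -225 + \left(\frac{833}{30} - 38\right) \left(-115\right) = -225 - - \frac{7061}{6} = -225 + \frac{7061}{6} = \frac{5711}{6}$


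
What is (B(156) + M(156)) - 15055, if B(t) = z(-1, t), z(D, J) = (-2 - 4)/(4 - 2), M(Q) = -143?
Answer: -15201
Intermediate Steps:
z(D, J) = -3 (z(D, J) = -6/2 = -6*½ = -3)
B(t) = -3
(B(156) + M(156)) - 15055 = (-3 - 143) - 15055 = -146 - 15055 = -15201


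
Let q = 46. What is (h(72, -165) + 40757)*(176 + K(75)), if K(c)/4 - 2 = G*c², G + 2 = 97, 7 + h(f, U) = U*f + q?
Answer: 61813270544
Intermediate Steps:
h(f, U) = 39 + U*f (h(f, U) = -7 + (U*f + 46) = -7 + (46 + U*f) = 39 + U*f)
G = 95 (G = -2 + 97 = 95)
K(c) = 8 + 380*c² (K(c) = 8 + 4*(95*c²) = 8 + 380*c²)
(h(72, -165) + 40757)*(176 + K(75)) = ((39 - 165*72) + 40757)*(176 + (8 + 380*75²)) = ((39 - 11880) + 40757)*(176 + (8 + 380*5625)) = (-11841 + 40757)*(176 + (8 + 2137500)) = 28916*(176 + 2137508) = 28916*2137684 = 61813270544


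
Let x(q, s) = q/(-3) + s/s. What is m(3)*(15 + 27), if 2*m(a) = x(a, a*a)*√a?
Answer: 0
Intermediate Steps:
x(q, s) = 1 - q/3 (x(q, s) = q*(-⅓) + 1 = -q/3 + 1 = 1 - q/3)
m(a) = √a*(1 - a/3)/2 (m(a) = ((1 - a/3)*√a)/2 = (√a*(1 - a/3))/2 = √a*(1 - a/3)/2)
m(3)*(15 + 27) = (√3*(3 - 1*3)/6)*(15 + 27) = (√3*(3 - 3)/6)*42 = ((⅙)*√3*0)*42 = 0*42 = 0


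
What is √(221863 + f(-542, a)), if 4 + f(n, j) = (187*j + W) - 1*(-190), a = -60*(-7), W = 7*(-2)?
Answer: 5*√12023 ≈ 548.25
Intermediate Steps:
W = -14
a = 420
f(n, j) = 172 + 187*j (f(n, j) = -4 + ((187*j - 14) - 1*(-190)) = -4 + ((-14 + 187*j) + 190) = -4 + (176 + 187*j) = 172 + 187*j)
√(221863 + f(-542, a)) = √(221863 + (172 + 187*420)) = √(221863 + (172 + 78540)) = √(221863 + 78712) = √300575 = 5*√12023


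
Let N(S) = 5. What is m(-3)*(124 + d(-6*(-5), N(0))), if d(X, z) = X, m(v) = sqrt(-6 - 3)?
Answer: 462*I ≈ 462.0*I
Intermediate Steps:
m(v) = 3*I (m(v) = sqrt(-9) = 3*I)
m(-3)*(124 + d(-6*(-5), N(0))) = (3*I)*(124 - 6*(-5)) = (3*I)*(124 + 30) = (3*I)*154 = 462*I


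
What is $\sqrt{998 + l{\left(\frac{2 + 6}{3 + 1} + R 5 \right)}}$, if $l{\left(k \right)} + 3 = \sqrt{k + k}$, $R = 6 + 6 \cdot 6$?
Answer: $\sqrt{995 + 2 \sqrt{106}} \approx 31.868$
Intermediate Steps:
$R = 42$ ($R = 6 + 36 = 42$)
$l{\left(k \right)} = -3 + \sqrt{2} \sqrt{k}$ ($l{\left(k \right)} = -3 + \sqrt{k + k} = -3 + \sqrt{2 k} = -3 + \sqrt{2} \sqrt{k}$)
$\sqrt{998 + l{\left(\frac{2 + 6}{3 + 1} + R 5 \right)}} = \sqrt{998 - \left(3 - \sqrt{2} \sqrt{\frac{2 + 6}{3 + 1} + 42 \cdot 5}\right)} = \sqrt{998 - \left(3 - \sqrt{2} \sqrt{\frac{8}{4} + 210}\right)} = \sqrt{998 - \left(3 - \sqrt{2} \sqrt{8 \cdot \frac{1}{4} + 210}\right)} = \sqrt{998 - \left(3 - \sqrt{2} \sqrt{2 + 210}\right)} = \sqrt{998 - \left(3 - \sqrt{2} \sqrt{212}\right)} = \sqrt{998 - \left(3 - \sqrt{2} \cdot 2 \sqrt{53}\right)} = \sqrt{998 - \left(3 - 2 \sqrt{106}\right)} = \sqrt{995 + 2 \sqrt{106}}$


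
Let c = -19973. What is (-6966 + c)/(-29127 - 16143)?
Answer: 26939/45270 ≈ 0.59507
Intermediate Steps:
(-6966 + c)/(-29127 - 16143) = (-6966 - 19973)/(-29127 - 16143) = -26939/(-45270) = -26939*(-1/45270) = 26939/45270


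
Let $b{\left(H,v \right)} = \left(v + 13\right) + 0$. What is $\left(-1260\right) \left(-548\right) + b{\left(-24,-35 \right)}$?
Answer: $690458$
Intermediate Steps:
$b{\left(H,v \right)} = 13 + v$ ($b{\left(H,v \right)} = \left(13 + v\right) + 0 = 13 + v$)
$\left(-1260\right) \left(-548\right) + b{\left(-24,-35 \right)} = \left(-1260\right) \left(-548\right) + \left(13 - 35\right) = 690480 - 22 = 690458$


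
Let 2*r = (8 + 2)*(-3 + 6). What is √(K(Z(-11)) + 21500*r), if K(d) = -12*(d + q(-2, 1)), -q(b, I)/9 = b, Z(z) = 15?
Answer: 2*√80526 ≈ 567.54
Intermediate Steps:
r = 15 (r = ((8 + 2)*(-3 + 6))/2 = (10*3)/2 = (½)*30 = 15)
q(b, I) = -9*b
K(d) = -216 - 12*d (K(d) = -12*(d - 9*(-2)) = -12*(d + 18) = -12*(18 + d) = -216 - 12*d)
√(K(Z(-11)) + 21500*r) = √((-216 - 12*15) + 21500*15) = √((-216 - 180) + 322500) = √(-396 + 322500) = √322104 = 2*√80526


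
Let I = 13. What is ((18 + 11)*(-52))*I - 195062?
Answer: -214666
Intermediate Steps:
((18 + 11)*(-52))*I - 195062 = ((18 + 11)*(-52))*13 - 195062 = (29*(-52))*13 - 195062 = -1508*13 - 195062 = -19604 - 195062 = -214666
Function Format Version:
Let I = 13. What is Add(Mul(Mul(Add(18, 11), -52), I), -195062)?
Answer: -214666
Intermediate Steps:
Add(Mul(Mul(Add(18, 11), -52), I), -195062) = Add(Mul(Mul(Add(18, 11), -52), 13), -195062) = Add(Mul(Mul(29, -52), 13), -195062) = Add(Mul(-1508, 13), -195062) = Add(-19604, -195062) = -214666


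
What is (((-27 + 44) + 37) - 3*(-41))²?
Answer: 31329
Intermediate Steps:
(((-27 + 44) + 37) - 3*(-41))² = ((17 + 37) + 123)² = (54 + 123)² = 177² = 31329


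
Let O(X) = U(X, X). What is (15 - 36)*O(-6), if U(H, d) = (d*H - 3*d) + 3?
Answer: -1197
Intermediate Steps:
U(H, d) = 3 - 3*d + H*d (U(H, d) = (H*d - 3*d) + 3 = (-3*d + H*d) + 3 = 3 - 3*d + H*d)
O(X) = 3 + X² - 3*X (O(X) = 3 - 3*X + X*X = 3 - 3*X + X² = 3 + X² - 3*X)
(15 - 36)*O(-6) = (15 - 36)*(3 + (-6)² - 3*(-6)) = -21*(3 + 36 + 18) = -21*57 = -1197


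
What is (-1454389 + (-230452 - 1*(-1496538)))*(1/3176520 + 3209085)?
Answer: -1919508562603100903/3176520 ≈ -6.0428e+11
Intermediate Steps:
(-1454389 + (-230452 - 1*(-1496538)))*(1/3176520 + 3209085) = (-1454389 + (-230452 + 1496538))*(1/3176520 + 3209085) = (-1454389 + 1266086)*(10193722684201/3176520) = -188303*10193722684201/3176520 = -1919508562603100903/3176520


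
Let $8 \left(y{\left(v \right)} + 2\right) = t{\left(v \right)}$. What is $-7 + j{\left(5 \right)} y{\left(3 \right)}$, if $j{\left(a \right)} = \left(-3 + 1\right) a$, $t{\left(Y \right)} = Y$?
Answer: $\frac{37}{4} \approx 9.25$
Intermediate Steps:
$y{\left(v \right)} = -2 + \frac{v}{8}$
$j{\left(a \right)} = - 2 a$
$-7 + j{\left(5 \right)} y{\left(3 \right)} = -7 + \left(-2\right) 5 \left(-2 + \frac{1}{8} \cdot 3\right) = -7 - 10 \left(-2 + \frac{3}{8}\right) = -7 - - \frac{65}{4} = -7 + \frac{65}{4} = \frac{37}{4}$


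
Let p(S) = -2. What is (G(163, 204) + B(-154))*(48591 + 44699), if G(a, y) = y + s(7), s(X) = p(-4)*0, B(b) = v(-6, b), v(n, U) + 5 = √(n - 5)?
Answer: 18564710 + 93290*I*√11 ≈ 1.8565e+7 + 3.0941e+5*I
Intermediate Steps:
v(n, U) = -5 + √(-5 + n) (v(n, U) = -5 + √(n - 5) = -5 + √(-5 + n))
B(b) = -5 + I*√11 (B(b) = -5 + √(-5 - 6) = -5 + √(-11) = -5 + I*√11)
s(X) = 0 (s(X) = -2*0 = 0)
G(a, y) = y (G(a, y) = y + 0 = y)
(G(163, 204) + B(-154))*(48591 + 44699) = (204 + (-5 + I*√11))*(48591 + 44699) = (199 + I*√11)*93290 = 18564710 + 93290*I*√11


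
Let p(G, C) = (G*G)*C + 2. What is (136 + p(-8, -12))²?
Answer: 396900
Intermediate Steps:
p(G, C) = 2 + C*G² (p(G, C) = G²*C + 2 = C*G² + 2 = 2 + C*G²)
(136 + p(-8, -12))² = (136 + (2 - 12*(-8)²))² = (136 + (2 - 12*64))² = (136 + (2 - 768))² = (136 - 766)² = (-630)² = 396900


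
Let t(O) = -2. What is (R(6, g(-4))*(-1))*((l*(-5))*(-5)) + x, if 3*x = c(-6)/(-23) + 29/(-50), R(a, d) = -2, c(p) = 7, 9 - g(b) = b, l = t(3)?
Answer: -115339/1150 ≈ -100.29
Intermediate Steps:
l = -2
g(b) = 9 - b
x = -339/1150 (x = (7/(-23) + 29/(-50))/3 = (7*(-1/23) + 29*(-1/50))/3 = (-7/23 - 29/50)/3 = (⅓)*(-1017/1150) = -339/1150 ≈ -0.29478)
(R(6, g(-4))*(-1))*((l*(-5))*(-5)) + x = (-2*(-1))*(-2*(-5)*(-5)) - 339/1150 = 2*(10*(-5)) - 339/1150 = 2*(-50) - 339/1150 = -100 - 339/1150 = -115339/1150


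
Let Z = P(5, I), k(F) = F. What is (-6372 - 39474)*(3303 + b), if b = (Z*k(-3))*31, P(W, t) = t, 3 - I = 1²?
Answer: -142901982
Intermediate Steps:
I = 2 (I = 3 - 1*1² = 3 - 1*1 = 3 - 1 = 2)
Z = 2
b = -186 (b = (2*(-3))*31 = -6*31 = -186)
(-6372 - 39474)*(3303 + b) = (-6372 - 39474)*(3303 - 186) = -45846*3117 = -142901982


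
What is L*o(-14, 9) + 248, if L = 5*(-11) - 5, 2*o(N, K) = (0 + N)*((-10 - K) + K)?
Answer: -3952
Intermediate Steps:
o(N, K) = -5*N (o(N, K) = ((0 + N)*((-10 - K) + K))/2 = (N*(-10))/2 = (-10*N)/2 = -5*N)
L = -60 (L = -55 - 5 = -60)
L*o(-14, 9) + 248 = -(-300)*(-14) + 248 = -60*70 + 248 = -4200 + 248 = -3952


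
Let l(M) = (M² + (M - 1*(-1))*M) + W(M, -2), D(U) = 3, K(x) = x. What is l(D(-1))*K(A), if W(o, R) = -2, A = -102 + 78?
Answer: -456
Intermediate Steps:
A = -24
l(M) = -2 + M² + M*(1 + M) (l(M) = (M² + (M - 1*(-1))*M) - 2 = (M² + (M + 1)*M) - 2 = (M² + (1 + M)*M) - 2 = (M² + M*(1 + M)) - 2 = -2 + M² + M*(1 + M))
l(D(-1))*K(A) = (-2 + 3 + 2*3²)*(-24) = (-2 + 3 + 2*9)*(-24) = (-2 + 3 + 18)*(-24) = 19*(-24) = -456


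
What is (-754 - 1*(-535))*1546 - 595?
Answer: -339169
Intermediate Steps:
(-754 - 1*(-535))*1546 - 595 = (-754 + 535)*1546 - 595 = -219*1546 - 595 = -338574 - 595 = -339169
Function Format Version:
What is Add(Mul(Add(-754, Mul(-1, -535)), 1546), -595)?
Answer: -339169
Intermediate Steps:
Add(Mul(Add(-754, Mul(-1, -535)), 1546), -595) = Add(Mul(Add(-754, 535), 1546), -595) = Add(Mul(-219, 1546), -595) = Add(-338574, -595) = -339169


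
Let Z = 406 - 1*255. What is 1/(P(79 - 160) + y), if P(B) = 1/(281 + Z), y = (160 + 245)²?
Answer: 432/70858801 ≈ 6.0966e-6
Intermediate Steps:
Z = 151 (Z = 406 - 255 = 151)
y = 164025 (y = 405² = 164025)
P(B) = 1/432 (P(B) = 1/(281 + 151) = 1/432)
1/(P(79 - 160) + y) = 1/(1/432 + 164025) = 1/(70858801/432) = 432/70858801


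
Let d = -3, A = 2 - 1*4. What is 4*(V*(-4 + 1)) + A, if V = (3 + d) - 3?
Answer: 34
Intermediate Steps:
A = -2 (A = 2 - 4 = -2)
V = -3 (V = (3 - 3) - 3 = 0 - 3 = -3)
4*(V*(-4 + 1)) + A = 4*(-3*(-4 + 1)) - 2 = 4*(-3*(-3)) - 2 = 4*9 - 2 = 36 - 2 = 34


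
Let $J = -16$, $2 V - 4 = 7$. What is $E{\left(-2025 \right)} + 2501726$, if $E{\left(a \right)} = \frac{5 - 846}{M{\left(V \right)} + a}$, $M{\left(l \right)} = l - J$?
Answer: $\frac{10024417764}{4007} \approx 2.5017 \cdot 10^{6}$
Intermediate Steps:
$V = \frac{11}{2}$ ($V = 2 + \frac{1}{2} \cdot 7 = 2 + \frac{7}{2} = \frac{11}{2} \approx 5.5$)
$M{\left(l \right)} = 16 + l$ ($M{\left(l \right)} = l - -16 = l + 16 = 16 + l$)
$E{\left(a \right)} = - \frac{841}{\frac{43}{2} + a}$ ($E{\left(a \right)} = \frac{5 - 846}{\left(16 + \frac{11}{2}\right) + a} = - \frac{841}{\frac{43}{2} + a}$)
$E{\left(-2025 \right)} + 2501726 = - \frac{1682}{43 + 2 \left(-2025\right)} + 2501726 = - \frac{1682}{43 - 4050} + 2501726 = - \frac{1682}{-4007} + 2501726 = \left(-1682\right) \left(- \frac{1}{4007}\right) + 2501726 = \frac{1682}{4007} + 2501726 = \frac{10024417764}{4007}$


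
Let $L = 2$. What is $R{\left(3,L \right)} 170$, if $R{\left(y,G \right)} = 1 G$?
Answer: $340$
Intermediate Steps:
$R{\left(y,G \right)} = G$
$R{\left(3,L \right)} 170 = 2 \cdot 170 = 340$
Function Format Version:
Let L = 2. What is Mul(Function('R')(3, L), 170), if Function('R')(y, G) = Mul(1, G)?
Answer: 340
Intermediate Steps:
Function('R')(y, G) = G
Mul(Function('R')(3, L), 170) = Mul(2, 170) = 340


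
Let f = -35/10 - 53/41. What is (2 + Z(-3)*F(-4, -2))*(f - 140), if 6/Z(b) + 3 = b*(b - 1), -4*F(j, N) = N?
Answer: -83111/246 ≈ -337.85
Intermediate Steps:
F(j, N) = -N/4
Z(b) = 6/(-3 + b*(-1 + b)) (Z(b) = 6/(-3 + b*(b - 1)) = 6/(-3 + b*(-1 + b)))
f = -393/82 (f = -35*1/10 - 53*1/41 = -7/2 - 53/41 = -393/82 ≈ -4.7927)
(2 + Z(-3)*F(-4, -2))*(f - 140) = (2 + (6/(-3 + (-3)**2 - 1*(-3)))*(-1/4*(-2)))*(-393/82 - 140) = (2 + (6/(-3 + 9 + 3))*(1/2))*(-11873/82) = (2 + (6/9)*(1/2))*(-11873/82) = (2 + (6*(1/9))*(1/2))*(-11873/82) = (2 + (2/3)*(1/2))*(-11873/82) = (2 + 1/3)*(-11873/82) = (7/3)*(-11873/82) = -83111/246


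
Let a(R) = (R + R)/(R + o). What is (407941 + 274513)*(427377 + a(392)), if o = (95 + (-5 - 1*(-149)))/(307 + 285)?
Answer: 67755004497042986/232303 ≈ 2.9167e+11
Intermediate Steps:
o = 239/592 (o = (95 + (-5 + 149))/592 = (95 + 144)*(1/592) = 239*(1/592) = 239/592 ≈ 0.40372)
a(R) = 2*R/(239/592 + R) (a(R) = (R + R)/(R + 239/592) = (2*R)/(239/592 + R) = 2*R/(239/592 + R))
(407941 + 274513)*(427377 + a(392)) = (407941 + 274513)*(427377 + 1184*392/(239 + 592*392)) = 682454*(427377 + 1184*392/(239 + 232064)) = 682454*(427377 + 1184*392/232303) = 682454*(427377 + 1184*392*(1/232303)) = 682454*(427377 + 464128/232303) = 682454*(99281423359/232303) = 67755004497042986/232303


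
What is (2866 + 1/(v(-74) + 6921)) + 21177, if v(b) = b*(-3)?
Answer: 171739150/7143 ≈ 24043.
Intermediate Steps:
v(b) = -3*b
(2866 + 1/(v(-74) + 6921)) + 21177 = (2866 + 1/(-3*(-74) + 6921)) + 21177 = (2866 + 1/(222 + 6921)) + 21177 = (2866 + 1/7143) + 21177 = 20471839/7143 + 21177 = 171739150/7143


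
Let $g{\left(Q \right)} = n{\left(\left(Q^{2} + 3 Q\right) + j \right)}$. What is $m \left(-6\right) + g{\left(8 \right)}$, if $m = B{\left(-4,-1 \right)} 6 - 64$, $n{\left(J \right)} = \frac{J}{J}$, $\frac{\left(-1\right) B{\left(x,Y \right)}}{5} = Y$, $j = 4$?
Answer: $205$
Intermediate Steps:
$B{\left(x,Y \right)} = - 5 Y$
$n{\left(J \right)} = 1$
$g{\left(Q \right)} = 1$
$m = -34$ ($m = \left(-5\right) \left(-1\right) 6 - 64 = 5 \cdot 6 - 64 = 30 - 64 = -34$)
$m \left(-6\right) + g{\left(8 \right)} = \left(-34\right) \left(-6\right) + 1 = 204 + 1 = 205$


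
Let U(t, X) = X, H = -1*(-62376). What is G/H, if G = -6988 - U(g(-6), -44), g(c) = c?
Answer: -868/7797 ≈ -0.11132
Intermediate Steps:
H = 62376
G = -6944 (G = -6988 - 1*(-44) = -6988 + 44 = -6944)
G/H = -6944/62376 = -6944*1/62376 = -868/7797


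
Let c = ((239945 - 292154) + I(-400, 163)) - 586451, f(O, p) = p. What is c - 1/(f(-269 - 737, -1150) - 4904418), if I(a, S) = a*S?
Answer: -3452833092479/4905568 ≈ -7.0386e+5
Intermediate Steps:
I(a, S) = S*a
c = -703860 (c = ((239945 - 292154) + 163*(-400)) - 586451 = (-52209 - 65200) - 586451 = -117409 - 586451 = -703860)
c - 1/(f(-269 - 737, -1150) - 4904418) = -703860 - 1/(-1150 - 4904418) = -703860 - 1/(-4905568) = -703860 - 1*(-1/4905568) = -703860 + 1/4905568 = -3452833092479/4905568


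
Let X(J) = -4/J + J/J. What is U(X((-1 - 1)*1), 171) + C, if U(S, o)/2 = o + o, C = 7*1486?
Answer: 11086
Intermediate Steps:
C = 10402
X(J) = 1 - 4/J (X(J) = -4/J + 1 = 1 - 4/J)
U(S, o) = 4*o (U(S, o) = 2*(o + o) = 2*(2*o) = 4*o)
U(X((-1 - 1)*1), 171) + C = 4*171 + 10402 = 684 + 10402 = 11086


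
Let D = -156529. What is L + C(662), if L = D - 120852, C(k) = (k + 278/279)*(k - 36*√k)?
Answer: 45064813/279 - 739904*√662/31 ≈ -4.5258e+5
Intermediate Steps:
C(k) = (278/279 + k)*(k - 36*√k) (C(k) = (k + 278*(1/279))*(k - 36*√k) = (k + 278/279)*(k - 36*√k) = (278/279 + k)*(k - 36*√k))
L = -277381 (L = -156529 - 120852 = -277381)
L + C(662) = -277381 + (662² - 23832*√662 - 1112*√662/31 + (278/279)*662) = -277381 + (438244 - 23832*√662 - 1112*√662/31 + 184036/279) = -277381 + (122454112/279 - 739904*√662/31) = 45064813/279 - 739904*√662/31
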